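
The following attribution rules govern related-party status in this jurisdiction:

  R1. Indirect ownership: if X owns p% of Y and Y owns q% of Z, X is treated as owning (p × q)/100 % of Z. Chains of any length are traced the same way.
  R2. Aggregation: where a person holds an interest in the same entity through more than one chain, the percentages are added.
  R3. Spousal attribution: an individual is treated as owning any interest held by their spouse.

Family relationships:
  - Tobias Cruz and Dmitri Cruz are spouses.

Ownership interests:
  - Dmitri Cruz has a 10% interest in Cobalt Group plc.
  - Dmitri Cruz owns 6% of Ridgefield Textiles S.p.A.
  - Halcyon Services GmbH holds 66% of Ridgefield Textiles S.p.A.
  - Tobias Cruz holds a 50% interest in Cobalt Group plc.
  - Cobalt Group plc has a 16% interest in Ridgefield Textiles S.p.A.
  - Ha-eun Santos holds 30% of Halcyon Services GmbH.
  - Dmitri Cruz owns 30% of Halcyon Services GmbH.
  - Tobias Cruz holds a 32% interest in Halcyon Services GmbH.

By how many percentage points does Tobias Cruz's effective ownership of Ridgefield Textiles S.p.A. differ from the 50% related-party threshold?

6.52

By spousal attribution (R3), Tobias Cruz is treated as also owning Dmitri Cruz's interest in Halcyon Services GmbH, giving 32% + 30% = 62%.
By spousal attribution (R3), Tobias Cruz is treated as also owning Dmitri Cruz's interest in Cobalt Group plc, giving 50% + 10% = 60%.
By spousal attribution (R3), Tobias Cruz is treated as owning Dmitri Cruz's 6% interest in Ridgefield Textiles S.p.A.
Chain via Halcyon Services GmbH (R1): 62% × 66% = 40.92% of Ridgefield Textiles S.p.A.
Chain via Cobalt Group plc (R1): 60% × 16% = 9.6% of Ridgefield Textiles S.p.A.
Direct interest in Ridgefield Textiles S.p.A: 6%.
Aggregating (R2): 40.92% + 9.6% + 6% = 56.52%.
56.52% exceeds the 50% threshold by 6.52 percentage points.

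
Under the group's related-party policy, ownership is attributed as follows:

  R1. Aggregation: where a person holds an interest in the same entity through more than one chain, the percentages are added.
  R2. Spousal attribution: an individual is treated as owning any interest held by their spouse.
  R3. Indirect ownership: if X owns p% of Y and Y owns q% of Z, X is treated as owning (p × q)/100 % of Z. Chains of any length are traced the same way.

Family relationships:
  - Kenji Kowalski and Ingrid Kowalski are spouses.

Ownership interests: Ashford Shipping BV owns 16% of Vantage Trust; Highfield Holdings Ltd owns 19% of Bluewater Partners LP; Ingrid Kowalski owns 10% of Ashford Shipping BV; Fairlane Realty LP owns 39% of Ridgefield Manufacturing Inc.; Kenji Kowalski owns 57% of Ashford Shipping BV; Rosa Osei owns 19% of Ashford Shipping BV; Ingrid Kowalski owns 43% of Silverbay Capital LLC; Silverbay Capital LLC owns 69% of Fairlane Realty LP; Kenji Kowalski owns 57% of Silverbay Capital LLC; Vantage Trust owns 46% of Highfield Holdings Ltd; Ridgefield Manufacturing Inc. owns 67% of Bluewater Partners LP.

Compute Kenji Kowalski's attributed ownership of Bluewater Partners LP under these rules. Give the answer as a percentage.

18.966628%

By spousal attribution (R2), Kenji Kowalski is treated as also owning Ingrid Kowalski's interest in Ashford Shipping BV, giving 57% + 10% = 67%.
By spousal attribution (R2), Kenji Kowalski is treated as also owning Ingrid Kowalski's interest in Silverbay Capital LLC, giving 57% + 43% = 100%.
Chain via Ashford Shipping BV → Vantage Trust → Highfield Holdings Ltd (R3): 67% × 16% × 46% × 19% = 0.936928% of Bluewater Partners LP.
Chain via Silverbay Capital LLC → Fairlane Realty LP → Ridgefield Manufacturing Inc. (R3): 100% × 69% × 39% × 67% = 18.0297% of Bluewater Partners LP.
Aggregating (R1): 0.936928% + 18.0297% = 18.966628%.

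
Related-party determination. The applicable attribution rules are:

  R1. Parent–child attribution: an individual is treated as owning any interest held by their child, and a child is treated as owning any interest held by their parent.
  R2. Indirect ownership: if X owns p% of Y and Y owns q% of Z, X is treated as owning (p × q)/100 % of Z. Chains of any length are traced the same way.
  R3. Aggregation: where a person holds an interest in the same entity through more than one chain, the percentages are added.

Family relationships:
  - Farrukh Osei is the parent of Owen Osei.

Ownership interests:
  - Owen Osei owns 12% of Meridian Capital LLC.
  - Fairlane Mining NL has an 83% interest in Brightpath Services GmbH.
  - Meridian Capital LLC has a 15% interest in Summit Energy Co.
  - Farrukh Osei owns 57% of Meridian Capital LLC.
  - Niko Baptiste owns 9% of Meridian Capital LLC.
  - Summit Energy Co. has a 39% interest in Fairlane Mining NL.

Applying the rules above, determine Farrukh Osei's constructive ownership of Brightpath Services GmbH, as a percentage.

By parent–child attribution (R1), Farrukh Osei is treated as also owning Owen Osei's interest in Meridian Capital LLC, giving 57% + 12% = 69%.
Chain via Meridian Capital LLC → Summit Energy Co. → Fairlane Mining NL (R2): 69% × 15% × 39% × 83% = 3.350295% of Brightpath Services GmbH.

3.350295%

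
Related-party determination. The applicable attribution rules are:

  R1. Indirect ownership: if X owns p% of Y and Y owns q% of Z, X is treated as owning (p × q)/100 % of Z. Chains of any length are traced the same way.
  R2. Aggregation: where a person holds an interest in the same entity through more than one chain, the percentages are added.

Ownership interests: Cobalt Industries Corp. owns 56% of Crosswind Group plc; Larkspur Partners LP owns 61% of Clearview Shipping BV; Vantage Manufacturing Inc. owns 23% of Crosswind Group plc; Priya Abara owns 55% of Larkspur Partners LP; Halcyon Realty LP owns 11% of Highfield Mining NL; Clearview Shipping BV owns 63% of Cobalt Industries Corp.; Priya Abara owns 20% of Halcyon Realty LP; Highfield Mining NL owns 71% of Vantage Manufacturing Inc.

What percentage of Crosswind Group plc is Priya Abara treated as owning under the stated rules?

12.1957%

Chain via Larkspur Partners LP → Clearview Shipping BV → Cobalt Industries Corp. (R1): 55% × 61% × 63% × 56% = 11.83644% of Crosswind Group plc.
Chain via Halcyon Realty LP → Highfield Mining NL → Vantage Manufacturing Inc. (R1): 20% × 11% × 71% × 23% = 0.35926% of Crosswind Group plc.
Aggregating (R2): 11.83644% + 0.35926% = 12.1957%.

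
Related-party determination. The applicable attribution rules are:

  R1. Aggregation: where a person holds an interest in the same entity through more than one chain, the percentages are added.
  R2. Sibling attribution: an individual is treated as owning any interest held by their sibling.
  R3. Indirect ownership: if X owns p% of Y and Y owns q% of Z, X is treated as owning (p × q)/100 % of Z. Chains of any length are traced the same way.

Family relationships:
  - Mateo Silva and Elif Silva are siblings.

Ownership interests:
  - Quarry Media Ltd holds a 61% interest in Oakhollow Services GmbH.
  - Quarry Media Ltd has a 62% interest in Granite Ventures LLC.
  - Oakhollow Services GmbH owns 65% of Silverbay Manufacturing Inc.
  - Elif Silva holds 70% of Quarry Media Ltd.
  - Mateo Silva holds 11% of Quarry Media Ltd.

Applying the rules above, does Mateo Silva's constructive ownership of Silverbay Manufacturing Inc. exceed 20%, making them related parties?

Yes

By sibling attribution (R2), Mateo Silva is treated as also owning Elif Silva's interest in Quarry Media Ltd, giving 11% + 70% = 81%.
Chain via Quarry Media Ltd → Oakhollow Services GmbH (R3): 81% × 61% × 65% = 32.1165% of Silverbay Manufacturing Inc.
32.1165% exceeds the 20% threshold, so Mateo is a related party to Silverbay Manufacturing Inc.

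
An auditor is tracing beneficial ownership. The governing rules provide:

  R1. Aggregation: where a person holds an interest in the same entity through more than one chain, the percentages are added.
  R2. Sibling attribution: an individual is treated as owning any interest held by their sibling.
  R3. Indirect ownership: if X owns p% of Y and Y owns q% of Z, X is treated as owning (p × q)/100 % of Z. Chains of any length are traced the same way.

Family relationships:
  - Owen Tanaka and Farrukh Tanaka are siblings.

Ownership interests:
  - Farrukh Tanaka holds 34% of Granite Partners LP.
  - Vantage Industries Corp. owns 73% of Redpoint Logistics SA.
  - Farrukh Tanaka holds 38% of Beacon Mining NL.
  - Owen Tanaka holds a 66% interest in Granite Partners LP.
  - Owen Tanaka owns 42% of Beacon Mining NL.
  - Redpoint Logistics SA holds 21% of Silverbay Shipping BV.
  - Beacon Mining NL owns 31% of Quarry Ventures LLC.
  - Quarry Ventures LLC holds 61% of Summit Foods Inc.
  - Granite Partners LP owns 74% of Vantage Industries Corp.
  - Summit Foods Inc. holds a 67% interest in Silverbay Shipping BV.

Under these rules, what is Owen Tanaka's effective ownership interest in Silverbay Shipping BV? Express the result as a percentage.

21.47996%

By sibling attribution (R2), Owen Tanaka is treated as also owning Farrukh Tanaka's interest in Beacon Mining NL, giving 42% + 38% = 80%.
By sibling attribution (R2), Owen Tanaka is treated as also owning Farrukh Tanaka's interest in Granite Partners LP, giving 66% + 34% = 100%.
Chain via Beacon Mining NL → Quarry Ventures LLC → Summit Foods Inc. (R3): 80% × 31% × 61% × 67% = 10.13576% of Silverbay Shipping BV.
Chain via Granite Partners LP → Vantage Industries Corp. → Redpoint Logistics SA (R3): 100% × 74% × 73% × 21% = 11.3442% of Silverbay Shipping BV.
Aggregating (R1): 10.13576% + 11.3442% = 21.47996%.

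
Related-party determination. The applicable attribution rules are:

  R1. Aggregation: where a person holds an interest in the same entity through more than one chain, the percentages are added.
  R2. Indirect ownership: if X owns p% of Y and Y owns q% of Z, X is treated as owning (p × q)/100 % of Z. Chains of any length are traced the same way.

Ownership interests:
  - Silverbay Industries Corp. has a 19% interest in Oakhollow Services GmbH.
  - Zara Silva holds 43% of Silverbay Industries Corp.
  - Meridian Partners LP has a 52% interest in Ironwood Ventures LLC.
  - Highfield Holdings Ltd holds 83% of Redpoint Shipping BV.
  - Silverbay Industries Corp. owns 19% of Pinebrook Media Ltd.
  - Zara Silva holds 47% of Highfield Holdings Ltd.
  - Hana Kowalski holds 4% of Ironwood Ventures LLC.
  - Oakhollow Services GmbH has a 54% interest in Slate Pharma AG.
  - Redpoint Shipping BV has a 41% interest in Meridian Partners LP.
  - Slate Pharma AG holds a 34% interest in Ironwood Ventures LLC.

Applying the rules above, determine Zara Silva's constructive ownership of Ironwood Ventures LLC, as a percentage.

Chain via Silverbay Industries Corp. → Oakhollow Services GmbH → Slate Pharma AG (R2): 43% × 19% × 54% × 34% = 1.500012% of Ironwood Ventures LLC.
Chain via Highfield Holdings Ltd → Redpoint Shipping BV → Meridian Partners LP (R2): 47% × 83% × 41% × 52% = 8.316932% of Ironwood Ventures LLC.
Aggregating (R1): 1.500012% + 8.316932% = 9.816944%.

9.816944%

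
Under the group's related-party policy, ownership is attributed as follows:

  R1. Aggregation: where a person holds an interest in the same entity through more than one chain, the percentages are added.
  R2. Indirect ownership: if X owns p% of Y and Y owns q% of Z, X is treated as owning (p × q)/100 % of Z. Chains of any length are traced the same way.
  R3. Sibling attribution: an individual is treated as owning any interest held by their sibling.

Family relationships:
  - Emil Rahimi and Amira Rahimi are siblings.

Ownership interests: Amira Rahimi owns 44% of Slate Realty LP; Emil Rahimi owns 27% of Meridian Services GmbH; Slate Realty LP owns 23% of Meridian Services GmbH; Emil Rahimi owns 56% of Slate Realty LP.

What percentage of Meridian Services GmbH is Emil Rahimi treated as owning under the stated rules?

50%

By sibling attribution (R3), Emil Rahimi is treated as also owning Amira Rahimi's interest in Slate Realty LP, giving 56% + 44% = 100%.
Chain via Slate Realty LP (R2): 100% × 23% = 23% of Meridian Services GmbH.
Direct interest in Meridian Services GmbH: 27%.
Aggregating (R1): 23% + 27% = 50%.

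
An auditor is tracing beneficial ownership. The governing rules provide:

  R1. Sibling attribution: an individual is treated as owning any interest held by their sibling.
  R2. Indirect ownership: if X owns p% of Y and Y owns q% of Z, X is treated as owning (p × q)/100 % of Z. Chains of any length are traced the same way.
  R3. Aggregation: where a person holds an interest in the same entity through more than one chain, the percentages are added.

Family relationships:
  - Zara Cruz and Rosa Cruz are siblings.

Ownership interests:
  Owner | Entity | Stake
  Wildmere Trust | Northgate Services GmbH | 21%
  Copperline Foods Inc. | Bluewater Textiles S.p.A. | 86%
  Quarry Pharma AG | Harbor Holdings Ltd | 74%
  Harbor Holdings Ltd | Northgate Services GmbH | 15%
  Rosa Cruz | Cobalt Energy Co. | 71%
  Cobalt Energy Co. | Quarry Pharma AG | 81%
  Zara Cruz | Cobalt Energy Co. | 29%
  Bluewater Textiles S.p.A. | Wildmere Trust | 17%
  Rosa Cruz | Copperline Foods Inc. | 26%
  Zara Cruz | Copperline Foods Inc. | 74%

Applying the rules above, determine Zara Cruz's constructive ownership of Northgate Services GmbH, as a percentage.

By sibling attribution (R1), Zara Cruz is treated as also owning Rosa Cruz's interest in Cobalt Energy Co, giving 29% + 71% = 100%.
By sibling attribution (R1), Zara Cruz is treated as also owning Rosa Cruz's interest in Copperline Foods Inc, giving 74% + 26% = 100%.
Chain via Cobalt Energy Co. → Quarry Pharma AG → Harbor Holdings Ltd (R2): 100% × 81% × 74% × 15% = 8.991% of Northgate Services GmbH.
Chain via Copperline Foods Inc. → Bluewater Textiles S.p.A. → Wildmere Trust (R2): 100% × 86% × 17% × 21% = 3.0702% of Northgate Services GmbH.
Aggregating (R3): 8.991% + 3.0702% = 12.0612%.

12.0612%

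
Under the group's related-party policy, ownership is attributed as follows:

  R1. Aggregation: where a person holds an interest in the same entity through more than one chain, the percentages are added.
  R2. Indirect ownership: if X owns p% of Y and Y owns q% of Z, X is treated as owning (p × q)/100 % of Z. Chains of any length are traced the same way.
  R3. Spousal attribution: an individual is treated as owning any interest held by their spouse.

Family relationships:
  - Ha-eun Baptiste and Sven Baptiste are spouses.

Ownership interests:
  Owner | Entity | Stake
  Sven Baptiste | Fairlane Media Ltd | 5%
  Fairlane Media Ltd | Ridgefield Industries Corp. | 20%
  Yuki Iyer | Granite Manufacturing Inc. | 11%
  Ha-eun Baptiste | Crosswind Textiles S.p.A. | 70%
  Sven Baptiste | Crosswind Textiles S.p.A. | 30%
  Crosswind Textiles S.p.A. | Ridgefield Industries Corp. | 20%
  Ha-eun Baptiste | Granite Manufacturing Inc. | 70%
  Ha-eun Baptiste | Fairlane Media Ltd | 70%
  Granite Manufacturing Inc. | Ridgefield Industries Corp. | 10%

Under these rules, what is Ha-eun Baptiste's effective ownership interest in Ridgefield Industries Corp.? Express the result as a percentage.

By spousal attribution (R3), Ha-eun Baptiste is treated as also owning Sven Baptiste's interest in Crosswind Textiles S.p.A, giving 70% + 30% = 100%.
By spousal attribution (R3), Ha-eun Baptiste is treated as also owning Sven Baptiste's interest in Fairlane Media Ltd, giving 70% + 5% = 75%.
Chain via Crosswind Textiles S.p.A. (R2): 100% × 20% = 20% of Ridgefield Industries Corp.
Chain via Granite Manufacturing Inc. (R2): 70% × 10% = 7% of Ridgefield Industries Corp.
Chain via Fairlane Media Ltd (R2): 75% × 20% = 15% of Ridgefield Industries Corp.
Aggregating (R1): 20% + 7% + 15% = 42%.

42%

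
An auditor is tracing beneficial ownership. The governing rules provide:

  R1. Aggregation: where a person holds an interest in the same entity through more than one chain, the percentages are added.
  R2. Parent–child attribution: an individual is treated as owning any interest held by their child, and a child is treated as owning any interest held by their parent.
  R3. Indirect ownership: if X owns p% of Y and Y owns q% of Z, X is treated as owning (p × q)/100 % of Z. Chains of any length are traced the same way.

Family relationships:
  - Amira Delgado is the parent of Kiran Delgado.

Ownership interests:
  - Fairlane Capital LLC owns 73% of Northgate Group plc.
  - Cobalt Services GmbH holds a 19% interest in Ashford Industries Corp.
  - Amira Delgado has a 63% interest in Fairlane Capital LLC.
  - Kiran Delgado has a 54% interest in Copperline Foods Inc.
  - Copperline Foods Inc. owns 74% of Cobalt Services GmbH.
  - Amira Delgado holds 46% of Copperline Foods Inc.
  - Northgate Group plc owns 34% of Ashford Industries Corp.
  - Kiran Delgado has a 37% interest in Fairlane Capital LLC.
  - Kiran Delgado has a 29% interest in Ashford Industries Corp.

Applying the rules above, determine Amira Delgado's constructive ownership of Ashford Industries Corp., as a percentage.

67.88%

By parent–child attribution (R2), Amira Delgado is treated as also owning Kiran Delgado's interest in Copperline Foods Inc, giving 46% + 54% = 100%.
By parent–child attribution (R2), Amira Delgado is treated as also owning Kiran Delgado's interest in Fairlane Capital LLC, giving 63% + 37% = 100%.
By parent–child attribution (R2), Amira Delgado is treated as owning Kiran Delgado's 29% interest in Ashford Industries Corp.
Chain via Copperline Foods Inc. → Cobalt Services GmbH (R3): 100% × 74% × 19% = 14.06% of Ashford Industries Corp.
Chain via Fairlane Capital LLC → Northgate Group plc (R3): 100% × 73% × 34% = 24.82% of Ashford Industries Corp.
Direct interest in Ashford Industries Corp: 29%.
Aggregating (R1): 14.06% + 24.82% + 29% = 67.88%.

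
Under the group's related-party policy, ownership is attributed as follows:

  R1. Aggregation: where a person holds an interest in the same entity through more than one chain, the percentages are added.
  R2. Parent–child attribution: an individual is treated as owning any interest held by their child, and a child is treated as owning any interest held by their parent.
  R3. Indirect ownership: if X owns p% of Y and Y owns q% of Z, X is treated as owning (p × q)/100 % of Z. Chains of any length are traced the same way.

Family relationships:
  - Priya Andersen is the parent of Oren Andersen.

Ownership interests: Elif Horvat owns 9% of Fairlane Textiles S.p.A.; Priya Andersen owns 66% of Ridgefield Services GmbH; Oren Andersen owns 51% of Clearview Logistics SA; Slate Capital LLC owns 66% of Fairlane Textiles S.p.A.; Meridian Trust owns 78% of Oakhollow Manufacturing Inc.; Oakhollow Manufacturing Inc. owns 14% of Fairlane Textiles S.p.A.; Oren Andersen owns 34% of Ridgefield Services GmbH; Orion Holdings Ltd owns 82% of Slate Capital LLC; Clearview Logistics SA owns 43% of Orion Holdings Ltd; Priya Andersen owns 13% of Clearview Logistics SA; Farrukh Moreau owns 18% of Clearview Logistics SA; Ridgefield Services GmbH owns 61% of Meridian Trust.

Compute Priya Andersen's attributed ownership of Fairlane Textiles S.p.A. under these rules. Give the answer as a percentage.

By parent–child attribution (R2), Priya Andersen is treated as also owning Oren Andersen's interest in Clearview Logistics SA, giving 13% + 51% = 64%.
By parent–child attribution (R2), Priya Andersen is treated as also owning Oren Andersen's interest in Ridgefield Services GmbH, giving 66% + 34% = 100%.
Chain via Clearview Logistics SA → Orion Holdings Ltd → Slate Capital LLC (R3): 64% × 43% × 82% × 66% = 14.893824% of Fairlane Textiles S.p.A.
Chain via Ridgefield Services GmbH → Meridian Trust → Oakhollow Manufacturing Inc. (R3): 100% × 61% × 78% × 14% = 6.6612% of Fairlane Textiles S.p.A.
Aggregating (R1): 14.893824% + 6.6612% = 21.555024%.

21.555024%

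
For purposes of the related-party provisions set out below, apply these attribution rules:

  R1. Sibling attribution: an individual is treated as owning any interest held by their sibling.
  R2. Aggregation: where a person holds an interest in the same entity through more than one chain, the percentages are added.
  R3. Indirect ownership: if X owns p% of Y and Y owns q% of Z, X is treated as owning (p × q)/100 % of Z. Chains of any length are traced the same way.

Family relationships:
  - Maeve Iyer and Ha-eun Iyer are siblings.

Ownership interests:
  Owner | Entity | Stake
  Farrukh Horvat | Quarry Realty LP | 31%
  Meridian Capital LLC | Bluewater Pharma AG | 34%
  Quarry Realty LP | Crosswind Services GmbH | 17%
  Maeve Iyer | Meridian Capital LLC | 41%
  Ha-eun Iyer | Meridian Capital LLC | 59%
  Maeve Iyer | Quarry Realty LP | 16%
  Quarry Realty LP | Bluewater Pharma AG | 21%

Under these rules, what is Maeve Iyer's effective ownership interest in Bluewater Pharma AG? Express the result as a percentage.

37.36%

By sibling attribution (R1), Maeve Iyer is treated as also owning Ha-eun Iyer's interest in Meridian Capital LLC, giving 41% + 59% = 100%.
Chain via Quarry Realty LP (R3): 16% × 21% = 3.36% of Bluewater Pharma AG.
Chain via Meridian Capital LLC (R3): 100% × 34% = 34% of Bluewater Pharma AG.
Aggregating (R2): 3.36% + 34% = 37.36%.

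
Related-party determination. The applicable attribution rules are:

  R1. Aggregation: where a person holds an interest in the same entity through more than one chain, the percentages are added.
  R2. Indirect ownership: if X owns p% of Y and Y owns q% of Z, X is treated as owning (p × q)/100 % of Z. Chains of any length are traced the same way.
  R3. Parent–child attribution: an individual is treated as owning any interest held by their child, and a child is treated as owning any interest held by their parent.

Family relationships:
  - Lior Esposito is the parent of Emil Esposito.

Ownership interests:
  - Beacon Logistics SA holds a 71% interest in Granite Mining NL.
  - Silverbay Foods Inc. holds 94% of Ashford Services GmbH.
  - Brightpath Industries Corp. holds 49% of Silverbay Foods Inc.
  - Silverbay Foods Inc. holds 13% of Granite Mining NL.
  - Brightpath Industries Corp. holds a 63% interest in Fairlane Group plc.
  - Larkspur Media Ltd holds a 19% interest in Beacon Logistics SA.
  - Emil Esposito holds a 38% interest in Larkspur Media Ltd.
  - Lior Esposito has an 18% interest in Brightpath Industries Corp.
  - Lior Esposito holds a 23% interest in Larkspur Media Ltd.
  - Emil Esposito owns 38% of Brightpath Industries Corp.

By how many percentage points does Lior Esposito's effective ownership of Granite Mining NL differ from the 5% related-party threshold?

By parent–child attribution (R3), Lior Esposito is treated as also owning Emil Esposito's interest in Brightpath Industries Corp, giving 18% + 38% = 56%.
By parent–child attribution (R3), Lior Esposito is treated as also owning Emil Esposito's interest in Larkspur Media Ltd, giving 23% + 38% = 61%.
Chain via Brightpath Industries Corp. → Silverbay Foods Inc. (R2): 56% × 49% × 13% = 3.5672% of Granite Mining NL.
Chain via Larkspur Media Ltd → Beacon Logistics SA (R2): 61% × 19% × 71% = 8.2289% of Granite Mining NL.
Aggregating (R1): 3.5672% + 8.2289% = 11.7961%.
11.7961% exceeds the 5% threshold by 6.7961 percentage points.

6.7961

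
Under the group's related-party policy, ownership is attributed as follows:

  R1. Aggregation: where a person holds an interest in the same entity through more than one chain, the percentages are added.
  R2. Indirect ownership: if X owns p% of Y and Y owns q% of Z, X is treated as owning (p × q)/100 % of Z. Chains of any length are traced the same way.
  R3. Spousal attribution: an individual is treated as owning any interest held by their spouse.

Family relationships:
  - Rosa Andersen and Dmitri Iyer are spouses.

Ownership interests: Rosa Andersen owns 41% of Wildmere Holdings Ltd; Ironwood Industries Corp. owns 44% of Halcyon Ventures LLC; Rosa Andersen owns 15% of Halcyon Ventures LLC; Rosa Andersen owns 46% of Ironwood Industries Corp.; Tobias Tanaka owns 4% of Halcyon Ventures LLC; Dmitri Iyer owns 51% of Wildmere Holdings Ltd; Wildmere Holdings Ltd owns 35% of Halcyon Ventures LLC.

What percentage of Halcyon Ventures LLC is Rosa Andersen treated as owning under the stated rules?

By spousal attribution (R3), Rosa Andersen is treated as also owning Dmitri Iyer's interest in Wildmere Holdings Ltd, giving 41% + 51% = 92%.
Chain via Wildmere Holdings Ltd (R2): 92% × 35% = 32.2% of Halcyon Ventures LLC.
Chain via Ironwood Industries Corp. (R2): 46% × 44% = 20.24% of Halcyon Ventures LLC.
Direct interest in Halcyon Ventures LLC: 15%.
Aggregating (R1): 32.2% + 20.24% + 15% = 67.44%.

67.44%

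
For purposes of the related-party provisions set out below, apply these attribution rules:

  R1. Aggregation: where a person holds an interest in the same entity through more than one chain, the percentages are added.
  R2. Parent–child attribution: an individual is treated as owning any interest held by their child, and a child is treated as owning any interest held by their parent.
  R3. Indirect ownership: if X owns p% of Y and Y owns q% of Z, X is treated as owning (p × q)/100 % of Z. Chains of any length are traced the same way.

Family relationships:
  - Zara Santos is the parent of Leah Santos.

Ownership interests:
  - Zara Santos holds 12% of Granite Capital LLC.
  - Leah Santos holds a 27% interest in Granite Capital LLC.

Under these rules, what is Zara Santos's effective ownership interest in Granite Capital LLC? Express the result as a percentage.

39%

By parent–child attribution (R2), Zara Santos is treated as also owning Leah Santos's interest in Granite Capital LLC, giving 12% + 27% = 39%.
Direct interest in Granite Capital LLC: 39%.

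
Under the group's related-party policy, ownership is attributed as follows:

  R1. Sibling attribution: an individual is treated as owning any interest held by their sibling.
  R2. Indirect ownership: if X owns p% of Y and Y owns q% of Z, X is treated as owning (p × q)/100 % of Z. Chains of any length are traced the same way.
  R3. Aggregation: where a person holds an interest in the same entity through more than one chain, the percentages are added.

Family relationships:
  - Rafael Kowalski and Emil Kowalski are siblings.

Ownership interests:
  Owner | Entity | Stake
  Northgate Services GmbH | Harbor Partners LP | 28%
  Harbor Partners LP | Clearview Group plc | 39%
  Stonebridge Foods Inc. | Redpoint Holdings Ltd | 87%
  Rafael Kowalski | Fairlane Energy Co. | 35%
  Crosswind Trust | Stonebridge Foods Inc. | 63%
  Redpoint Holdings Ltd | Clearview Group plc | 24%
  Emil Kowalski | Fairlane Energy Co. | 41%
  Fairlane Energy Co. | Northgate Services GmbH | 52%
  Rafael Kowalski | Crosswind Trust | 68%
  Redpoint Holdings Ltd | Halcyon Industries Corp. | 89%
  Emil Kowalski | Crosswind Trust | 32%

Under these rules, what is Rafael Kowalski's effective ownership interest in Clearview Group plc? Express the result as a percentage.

By sibling attribution (R1), Rafael Kowalski is treated as also owning Emil Kowalski's interest in Fairlane Energy Co, giving 35% + 41% = 76%.
By sibling attribution (R1), Rafael Kowalski is treated as also owning Emil Kowalski's interest in Crosswind Trust, giving 68% + 32% = 100%.
Chain via Fairlane Energy Co. → Northgate Services GmbH → Harbor Partners LP (R2): 76% × 52% × 28% × 39% = 4.315584% of Clearview Group plc.
Chain via Crosswind Trust → Stonebridge Foods Inc. → Redpoint Holdings Ltd (R2): 100% × 63% × 87% × 24% = 13.1544% of Clearview Group plc.
Aggregating (R3): 4.315584% + 13.1544% = 17.469984%.

17.469984%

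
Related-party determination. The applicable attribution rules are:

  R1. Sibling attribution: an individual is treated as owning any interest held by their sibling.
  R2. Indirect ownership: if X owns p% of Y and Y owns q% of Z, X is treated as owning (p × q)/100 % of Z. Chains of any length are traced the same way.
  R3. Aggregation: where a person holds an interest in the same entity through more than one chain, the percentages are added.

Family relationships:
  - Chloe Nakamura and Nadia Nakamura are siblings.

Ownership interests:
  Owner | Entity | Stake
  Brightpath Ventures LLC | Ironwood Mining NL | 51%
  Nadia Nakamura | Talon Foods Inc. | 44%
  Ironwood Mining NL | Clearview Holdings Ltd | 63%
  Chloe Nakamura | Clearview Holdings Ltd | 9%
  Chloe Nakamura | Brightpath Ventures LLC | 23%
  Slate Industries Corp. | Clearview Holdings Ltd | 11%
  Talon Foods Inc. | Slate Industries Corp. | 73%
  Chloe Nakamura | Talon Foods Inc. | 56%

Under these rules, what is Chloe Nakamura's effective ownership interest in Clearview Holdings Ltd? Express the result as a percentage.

24.4199%

By sibling attribution (R1), Chloe Nakamura is treated as also owning Nadia Nakamura's interest in Talon Foods Inc, giving 56% + 44% = 100%.
Chain via Brightpath Ventures LLC → Ironwood Mining NL (R2): 23% × 51% × 63% = 7.3899% of Clearview Holdings Ltd.
Chain via Talon Foods Inc. → Slate Industries Corp. (R2): 100% × 73% × 11% = 8.03% of Clearview Holdings Ltd.
Direct interest in Clearview Holdings Ltd: 9%.
Aggregating (R3): 7.3899% + 8.03% + 9% = 24.4199%.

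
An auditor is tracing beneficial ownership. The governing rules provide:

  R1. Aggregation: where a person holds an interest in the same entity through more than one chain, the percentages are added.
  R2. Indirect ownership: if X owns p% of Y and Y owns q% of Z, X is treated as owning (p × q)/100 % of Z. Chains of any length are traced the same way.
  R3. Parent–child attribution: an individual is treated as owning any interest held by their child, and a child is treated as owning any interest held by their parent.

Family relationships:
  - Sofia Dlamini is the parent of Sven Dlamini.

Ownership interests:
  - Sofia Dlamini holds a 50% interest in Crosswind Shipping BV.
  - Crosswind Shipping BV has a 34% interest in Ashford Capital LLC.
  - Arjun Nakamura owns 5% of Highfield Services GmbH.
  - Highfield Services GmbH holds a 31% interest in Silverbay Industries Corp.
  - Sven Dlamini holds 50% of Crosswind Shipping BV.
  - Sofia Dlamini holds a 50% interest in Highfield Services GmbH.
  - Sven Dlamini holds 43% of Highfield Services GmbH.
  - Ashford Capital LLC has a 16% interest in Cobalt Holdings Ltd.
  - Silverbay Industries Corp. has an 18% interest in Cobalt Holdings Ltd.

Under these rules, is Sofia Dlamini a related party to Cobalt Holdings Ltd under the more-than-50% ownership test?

No

By parent–child attribution (R3), Sofia Dlamini is treated as also owning Sven Dlamini's interest in Crosswind Shipping BV, giving 50% + 50% = 100%.
By parent–child attribution (R3), Sofia Dlamini is treated as also owning Sven Dlamini's interest in Highfield Services GmbH, giving 50% + 43% = 93%.
Chain via Crosswind Shipping BV → Ashford Capital LLC (R2): 100% × 34% × 16% = 5.44% of Cobalt Holdings Ltd.
Chain via Highfield Services GmbH → Silverbay Industries Corp. (R2): 93% × 31% × 18% = 5.1894% of Cobalt Holdings Ltd.
Aggregating (R1): 5.44% + 5.1894% = 10.6294%.
10.6294% does not exceed the 50% threshold, so Sofia is not a related party to Cobalt Holdings Ltd.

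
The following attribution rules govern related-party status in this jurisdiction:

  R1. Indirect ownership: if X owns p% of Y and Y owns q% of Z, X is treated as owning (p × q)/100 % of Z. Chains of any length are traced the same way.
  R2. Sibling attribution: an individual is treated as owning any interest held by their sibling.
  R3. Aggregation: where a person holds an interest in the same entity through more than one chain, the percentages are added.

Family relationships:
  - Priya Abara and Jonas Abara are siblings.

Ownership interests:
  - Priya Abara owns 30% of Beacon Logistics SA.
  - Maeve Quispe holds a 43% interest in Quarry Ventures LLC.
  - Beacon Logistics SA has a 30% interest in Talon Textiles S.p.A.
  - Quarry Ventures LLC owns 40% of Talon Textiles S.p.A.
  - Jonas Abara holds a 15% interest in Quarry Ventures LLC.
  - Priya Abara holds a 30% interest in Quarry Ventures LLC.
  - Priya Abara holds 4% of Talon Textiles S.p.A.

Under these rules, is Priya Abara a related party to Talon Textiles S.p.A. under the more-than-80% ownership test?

No

By sibling attribution (R2), Priya Abara is treated as also owning Jonas Abara's interest in Quarry Ventures LLC, giving 30% + 15% = 45%.
Chain via Beacon Logistics SA (R1): 30% × 30% = 9% of Talon Textiles S.p.A.
Chain via Quarry Ventures LLC (R1): 45% × 40% = 18% of Talon Textiles S.p.A.
Direct interest in Talon Textiles S.p.A: 4%.
Aggregating (R3): 9% + 18% + 4% = 31%.
31% does not exceed the 80% threshold, so Priya is not a related party to Talon Textiles S.p.A.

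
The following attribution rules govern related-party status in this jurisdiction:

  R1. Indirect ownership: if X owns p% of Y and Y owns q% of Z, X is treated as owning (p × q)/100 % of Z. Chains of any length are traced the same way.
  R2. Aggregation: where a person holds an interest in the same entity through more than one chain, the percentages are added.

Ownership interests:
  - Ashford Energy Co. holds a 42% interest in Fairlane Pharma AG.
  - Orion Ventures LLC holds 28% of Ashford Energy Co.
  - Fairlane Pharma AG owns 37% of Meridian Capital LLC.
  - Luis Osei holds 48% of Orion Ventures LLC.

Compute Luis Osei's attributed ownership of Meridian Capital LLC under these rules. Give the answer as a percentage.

Chain via Orion Ventures LLC → Ashford Energy Co. → Fairlane Pharma AG (R1): 48% × 28% × 42% × 37% = 2.088576% of Meridian Capital LLC.

2.088576%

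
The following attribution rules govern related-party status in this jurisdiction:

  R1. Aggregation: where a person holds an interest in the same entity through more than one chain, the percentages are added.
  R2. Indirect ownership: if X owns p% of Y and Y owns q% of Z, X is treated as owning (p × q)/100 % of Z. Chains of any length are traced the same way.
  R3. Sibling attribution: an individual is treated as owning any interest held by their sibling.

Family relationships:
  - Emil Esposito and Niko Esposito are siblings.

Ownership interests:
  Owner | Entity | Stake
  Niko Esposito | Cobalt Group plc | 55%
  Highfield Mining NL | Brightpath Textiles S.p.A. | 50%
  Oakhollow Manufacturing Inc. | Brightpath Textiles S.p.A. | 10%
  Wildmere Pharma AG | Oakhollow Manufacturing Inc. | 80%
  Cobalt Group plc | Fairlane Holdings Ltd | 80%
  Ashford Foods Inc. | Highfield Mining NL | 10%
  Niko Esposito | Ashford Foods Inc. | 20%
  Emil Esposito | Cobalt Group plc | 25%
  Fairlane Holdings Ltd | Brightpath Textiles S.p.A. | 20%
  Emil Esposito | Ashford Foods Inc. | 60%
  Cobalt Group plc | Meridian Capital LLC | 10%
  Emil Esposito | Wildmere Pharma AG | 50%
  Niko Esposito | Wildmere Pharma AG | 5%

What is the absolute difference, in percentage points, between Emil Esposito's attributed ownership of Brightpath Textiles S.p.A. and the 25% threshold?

By sibling attribution (R3), Emil Esposito is treated as also owning Niko Esposito's interest in Cobalt Group plc, giving 25% + 55% = 80%.
By sibling attribution (R3), Emil Esposito is treated as also owning Niko Esposito's interest in Wildmere Pharma AG, giving 50% + 5% = 55%.
By sibling attribution (R3), Emil Esposito is treated as also owning Niko Esposito's interest in Ashford Foods Inc, giving 60% + 20% = 80%.
Chain via Cobalt Group plc → Fairlane Holdings Ltd (R2): 80% × 80% × 20% = 12.8% of Brightpath Textiles S.p.A.
Chain via Wildmere Pharma AG → Oakhollow Manufacturing Inc. (R2): 55% × 80% × 10% = 4.4% of Brightpath Textiles S.p.A.
Chain via Ashford Foods Inc. → Highfield Mining NL (R2): 80% × 10% × 50% = 4% of Brightpath Textiles S.p.A.
Aggregating (R1): 12.8% + 4.4% + 4% = 21.2%.
21.2% falls short of the 25% threshold by 3.8 percentage points.

3.8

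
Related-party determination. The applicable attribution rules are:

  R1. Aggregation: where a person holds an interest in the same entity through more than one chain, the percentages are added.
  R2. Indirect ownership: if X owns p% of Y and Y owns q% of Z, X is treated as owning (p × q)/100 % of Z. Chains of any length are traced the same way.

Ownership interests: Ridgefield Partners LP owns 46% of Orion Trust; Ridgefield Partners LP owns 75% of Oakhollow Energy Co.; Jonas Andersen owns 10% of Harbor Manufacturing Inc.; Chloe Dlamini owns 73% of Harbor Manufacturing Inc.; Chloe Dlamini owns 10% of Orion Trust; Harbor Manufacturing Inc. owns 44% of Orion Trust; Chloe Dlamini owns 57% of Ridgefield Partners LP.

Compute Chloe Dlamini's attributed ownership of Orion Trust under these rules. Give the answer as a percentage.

Chain via Ridgefield Partners LP (R2): 57% × 46% = 26.22% of Orion Trust.
Chain via Harbor Manufacturing Inc. (R2): 73% × 44% = 32.12% of Orion Trust.
Direct interest in Orion Trust: 10%.
Aggregating (R1): 26.22% + 32.12% + 10% = 68.34%.

68.34%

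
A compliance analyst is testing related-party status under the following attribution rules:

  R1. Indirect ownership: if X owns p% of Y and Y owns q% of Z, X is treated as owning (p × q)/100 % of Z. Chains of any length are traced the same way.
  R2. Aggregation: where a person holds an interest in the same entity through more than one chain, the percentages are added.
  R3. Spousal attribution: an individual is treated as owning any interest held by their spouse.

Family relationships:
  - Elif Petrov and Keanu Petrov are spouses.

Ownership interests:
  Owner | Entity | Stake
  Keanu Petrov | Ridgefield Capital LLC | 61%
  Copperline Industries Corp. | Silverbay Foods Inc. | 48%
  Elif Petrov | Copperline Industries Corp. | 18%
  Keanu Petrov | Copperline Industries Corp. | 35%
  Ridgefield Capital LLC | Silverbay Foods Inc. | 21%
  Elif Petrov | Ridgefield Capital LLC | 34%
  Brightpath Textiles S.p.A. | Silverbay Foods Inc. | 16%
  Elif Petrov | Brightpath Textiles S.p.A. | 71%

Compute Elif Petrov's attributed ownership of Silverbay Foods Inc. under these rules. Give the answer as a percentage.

By spousal attribution (R3), Elif Petrov is treated as also owning Keanu Petrov's interest in Copperline Industries Corp, giving 18% + 35% = 53%.
By spousal attribution (R3), Elif Petrov is treated as also owning Keanu Petrov's interest in Ridgefield Capital LLC, giving 34% + 61% = 95%.
Chain via Brightpath Textiles S.p.A. (R1): 71% × 16% = 11.36% of Silverbay Foods Inc.
Chain via Copperline Industries Corp. (R1): 53% × 48% = 25.44% of Silverbay Foods Inc.
Chain via Ridgefield Capital LLC (R1): 95% × 21% = 19.95% of Silverbay Foods Inc.
Aggregating (R2): 11.36% + 25.44% + 19.95% = 56.75%.

56.75%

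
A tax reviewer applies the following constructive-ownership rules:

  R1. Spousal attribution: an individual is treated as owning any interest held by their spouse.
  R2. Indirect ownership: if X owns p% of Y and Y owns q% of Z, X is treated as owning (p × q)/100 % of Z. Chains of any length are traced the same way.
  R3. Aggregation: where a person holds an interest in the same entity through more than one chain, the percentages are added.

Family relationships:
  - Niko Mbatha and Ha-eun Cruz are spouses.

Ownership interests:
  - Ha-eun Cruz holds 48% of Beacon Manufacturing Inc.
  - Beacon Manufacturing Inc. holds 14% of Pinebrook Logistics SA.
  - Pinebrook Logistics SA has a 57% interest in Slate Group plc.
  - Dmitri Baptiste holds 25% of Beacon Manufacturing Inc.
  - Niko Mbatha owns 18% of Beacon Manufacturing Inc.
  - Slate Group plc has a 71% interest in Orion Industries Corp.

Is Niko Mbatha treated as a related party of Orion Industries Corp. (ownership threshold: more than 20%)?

By spousal attribution (R1), Niko Mbatha is treated as also owning Ha-eun Cruz's interest in Beacon Manufacturing Inc, giving 18% + 48% = 66%.
Chain via Beacon Manufacturing Inc. → Pinebrook Logistics SA → Slate Group plc (R2): 66% × 14% × 57% × 71% = 3.739428% of Orion Industries Corp.
3.739428% does not exceed the 20% threshold, so Niko is not a related party to Orion Industries Corp.

No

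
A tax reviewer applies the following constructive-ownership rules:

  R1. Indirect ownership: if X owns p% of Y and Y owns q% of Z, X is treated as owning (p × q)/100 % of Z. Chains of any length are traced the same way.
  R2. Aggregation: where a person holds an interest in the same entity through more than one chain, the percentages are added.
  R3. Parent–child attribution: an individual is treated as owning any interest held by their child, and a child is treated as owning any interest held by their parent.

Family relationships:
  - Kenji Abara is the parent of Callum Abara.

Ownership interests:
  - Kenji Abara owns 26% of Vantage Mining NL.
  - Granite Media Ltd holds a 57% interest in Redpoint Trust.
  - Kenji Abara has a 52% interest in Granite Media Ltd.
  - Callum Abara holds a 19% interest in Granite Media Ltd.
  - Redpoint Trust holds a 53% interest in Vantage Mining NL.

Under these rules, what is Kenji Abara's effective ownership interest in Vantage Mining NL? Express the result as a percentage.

47.4491%

By parent–child attribution (R3), Kenji Abara is treated as also owning Callum Abara's interest in Granite Media Ltd, giving 52% + 19% = 71%.
Chain via Granite Media Ltd → Redpoint Trust (R1): 71% × 57% × 53% = 21.4491% of Vantage Mining NL.
Direct interest in Vantage Mining NL: 26%.
Aggregating (R2): 21.4491% + 26% = 47.4491%.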